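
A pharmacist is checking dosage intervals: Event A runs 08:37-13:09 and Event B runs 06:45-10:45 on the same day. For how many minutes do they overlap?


Interval A: [517, 789] minutes from midnight
Interval B: [405, 645] minutes from midnight
Overlap start = max(517, 405) = 517
Overlap end = min(789, 645) = 645
Overlap = 645 - 517 = 128 minutes

128


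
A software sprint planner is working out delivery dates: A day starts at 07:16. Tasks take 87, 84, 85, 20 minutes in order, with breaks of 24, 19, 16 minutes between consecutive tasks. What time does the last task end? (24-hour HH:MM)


Start: 07:16 = 436 min from midnight
  after task 1 (87 min): 08:43
  after break (24 min): 09:07
  after task 2 (84 min): 10:31
  after break (19 min): 10:50
  after task 3 (85 min): 12:15
  after break (16 min): 12:31
  after task 4 (20 min): 12:51
Total elapsed: 335 minutes
End time: 12:51

12:51


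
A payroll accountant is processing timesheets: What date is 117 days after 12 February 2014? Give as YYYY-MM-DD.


Start: 2014-02-12
Adding 117 days
Days remaining in February: 16
After February: 101 days still to add
March 2014: 31 days, 70 remaining
April 2014: 30 days, 40 remaining
May 2014: 31 days, 9 remaining
June 2014 has 30 days, need 9
Result: 2014-06-09

2014-06-09


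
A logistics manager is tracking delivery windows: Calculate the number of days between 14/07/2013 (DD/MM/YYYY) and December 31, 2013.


Start: July 14, 2013
End: December 31, 2013
Days left in July: 17
August: 31
September: 30
October: 31
November: 30
... plus remaining months
Sum of remaining months: 153
Total: 17 + 153 = 170

170


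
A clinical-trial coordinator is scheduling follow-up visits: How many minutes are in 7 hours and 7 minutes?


Hours: 7
Minutes: 7
Convert hours to minutes: 7 x 60 = 420
Add remaining minutes: 420 + 7 = 427

427


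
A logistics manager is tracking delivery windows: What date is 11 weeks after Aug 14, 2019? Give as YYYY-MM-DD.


Start: 2019-08-14
Weeks to add: 11
Convert to days: 11 x 7 = 77 days
Add 77 days to 2019-08-14
Result: 2019-10-30

2019-10-30


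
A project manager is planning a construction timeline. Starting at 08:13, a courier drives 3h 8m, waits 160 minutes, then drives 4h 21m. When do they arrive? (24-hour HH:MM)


Depart: 08:13
Leg 1: +188 min -> 11:21
Layover: +160 min -> 14:01
Leg 2: +261 min -> 18:22
Total travel: 609 minutes = 10h 9m
Arrival: 18:22

18:22


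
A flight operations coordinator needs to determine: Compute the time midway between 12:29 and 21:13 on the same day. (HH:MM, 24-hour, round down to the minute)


Start time: 12:29 = 749 minutes from midnight
End time: 21:13 = 1273 minutes from midnight
Sum: 749 + 1273 = 2022
Midpoint: 2022 / 2 = 1011 minutes
Convert: 1011 / 60 = 16 hours, 51 minutes
Result: 16:51

16:51


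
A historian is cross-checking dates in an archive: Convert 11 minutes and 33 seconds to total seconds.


Minutes: 11
Extra seconds: 33
Seconds per minute: 60
Minutes to seconds: 11 x 60 = 660
Total: 660 + 33 = 693

693


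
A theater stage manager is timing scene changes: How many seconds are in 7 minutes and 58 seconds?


Minutes: 7
Seconds: 58
Convert minutes to seconds: 7 x 60 = 420
Add remaining seconds: 420 + 58 = 478

478


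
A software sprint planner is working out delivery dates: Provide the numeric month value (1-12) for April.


Calendar month order:
3. March
4. April <--
5. May
April is month number 4

4


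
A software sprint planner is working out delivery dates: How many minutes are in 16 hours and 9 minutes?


Hours: 16
Extra minutes: 9
Minutes per hour: 60
Hours to minutes: 16 x 60 = 960
Total: 960 + 9 = 969

969


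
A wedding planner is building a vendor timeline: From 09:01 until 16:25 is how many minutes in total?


Start time: 09:01 = 541 minutes from midnight
End time: 16:25 = 985 minutes from midnight
Difference: 985 - 541 = 444 minutes
That is 7 hours and 24 minutes

444


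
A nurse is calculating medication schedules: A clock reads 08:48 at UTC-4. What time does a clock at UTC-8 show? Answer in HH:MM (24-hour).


Local time: 08:48 at UTC-4 (offset -4h)
Target zone: UTC-8 (offset -8h)
Difference: -8 - (-4) = -4 hours
Calculation: 8 + (-4) = 4
Result: 04:48

04:48


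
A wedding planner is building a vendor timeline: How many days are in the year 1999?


Year: 1999
Check leap year rules:
Divisible by 4? No
1999 is not a leap year
Days: 365

365


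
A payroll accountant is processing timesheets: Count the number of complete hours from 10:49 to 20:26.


Start: 10:49
End: 20:26
Hour difference: 20 - 10 = 10 hours
Minute difference: 26 - 49 = -23 minutes
Total minutes: 577
Complete hours: 577 / 60 = 9 (remainder 37)

9


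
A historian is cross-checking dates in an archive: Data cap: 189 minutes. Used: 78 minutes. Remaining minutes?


Total budget: 189 minutes
Time used: 78 minutes
Remaining: 189 - 78 = 111 minutes
Percent used: 41.3%
Percent remaining: 58.7%

111


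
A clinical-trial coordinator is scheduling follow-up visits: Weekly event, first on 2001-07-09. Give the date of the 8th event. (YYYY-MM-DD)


First occurrence: 2001-07-09 (occurrence 1)
Each occurrence is 7 days after the previous.
Occurrence 8 is 7 weeks after the first.
7 weeks = 49 days
2001-07-09 + 49 days = 2001-08-27

2001-08-27


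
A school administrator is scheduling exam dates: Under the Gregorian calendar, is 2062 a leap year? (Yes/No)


Year: 2062
Divisible by 4? 2062 / 4 = 515.5 -> No
Not divisible by 4, so NOT a leap year

No


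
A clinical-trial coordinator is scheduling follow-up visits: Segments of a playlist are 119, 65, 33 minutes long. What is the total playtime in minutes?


Durations: 119, 65, 33
Running sum: 119
+ 65 = 184
+ 33 = 217
Total duration: 217 minutes
That is 3 hours and 37 minutes

217


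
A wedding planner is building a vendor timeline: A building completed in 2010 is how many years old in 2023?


Birth year: 2010
Current year: 2023
Age = current year - birth year
Age = 2023 - 2010 = 13

13


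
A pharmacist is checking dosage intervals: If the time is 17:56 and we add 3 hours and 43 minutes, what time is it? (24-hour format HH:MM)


Start time: 17:56
Adding: 3 hours 43 minutes
Minutes: 56 + 43 = 99
Minute overflow: 99 >= 60, so carry 1 hour, minutes = 39
Hours: 17 + 3 + 1 = 21
Result: 21:39

21:39


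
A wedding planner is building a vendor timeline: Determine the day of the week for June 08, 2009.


Date: 2009-06-08
January 1, 2009 is a Thursday
Day of year: 159
Offset from Jan 1: 158 days
158 mod 7 = 4
Result: Monday

Monday


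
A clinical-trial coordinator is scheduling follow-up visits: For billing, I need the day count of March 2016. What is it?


Month: March
Year: 2016
March is a 31-day month
Total: 31 days

31


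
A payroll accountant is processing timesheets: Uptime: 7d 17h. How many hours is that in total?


Days: 7
Extra hours: 17
Hours per day: 24
Days to hours: 7 x 24 = 168
Total: 168 + 17 = 185

185


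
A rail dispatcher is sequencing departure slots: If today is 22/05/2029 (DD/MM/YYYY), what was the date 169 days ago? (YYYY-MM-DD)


Start: 2029-05-22
Subtracting 169 days
Days already passed in May: 22
After going back through May: 147 more days to subtract
April 2029: 30 days, 117 remaining
March 2029: 31 days, 86 remaining
February 2029: 28 days, 58 remaining
January 2029: 31 days, 27 remaining
Result: 2028-12-04

2028-12-04


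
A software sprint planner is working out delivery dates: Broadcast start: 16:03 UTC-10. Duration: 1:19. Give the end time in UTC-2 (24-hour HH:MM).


Start: 16:03 in UTC-10
Step 1 - add duration:
  minutes: 3 + 19 = 22
  hours: 16 + 1 + 0 = 17
  end in UTC-10: 17:22
Step 2 - convert UTC-10 -> UTC-2:
  offset difference: -2 - (-10) = 8 hours
  17 + (8) = 25 -> mod 24 = 1
Result: 01:22 in UTC-2

01:22


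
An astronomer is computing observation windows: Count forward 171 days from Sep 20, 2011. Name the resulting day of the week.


Start: 2011-09-20 (Tuesday)
Step 1 - find target date: add 171 days
  2011-09-20 + 171 days = 2012-03-09
Step 2 - day of week:
  171 mod 7 = 3
  Tuesday + 3 days -> Friday
Result: Friday (2012-03-09)

Friday


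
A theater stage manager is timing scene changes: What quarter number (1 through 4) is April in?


Month: April (month 4)
Q1: January-March (months 1-3)
Q2: April-June (months 4-6)
Q3: July-September (months 7-9)
Q4: October-December (months 10-12)
Month 4 falls in Q2

2


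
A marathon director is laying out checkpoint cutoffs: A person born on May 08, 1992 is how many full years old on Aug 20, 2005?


Birth: 1992-05-08
Reference: 2005-08-20
Year difference: 2005 - 1992 = 13
Has birthday (05-08) occurred by 08-20? Yes
Age in full years: 13

13


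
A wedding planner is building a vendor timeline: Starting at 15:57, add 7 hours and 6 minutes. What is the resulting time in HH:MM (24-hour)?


Start time: 15:57
Adding: 7 hours 6 minutes
Minutes: 57 + 6 = 63
Minute overflow: 63 >= 60, so carry 1 hour, minutes = 3
Hours: 15 + 7 + 1 = 23
Result: 23:03

23:03


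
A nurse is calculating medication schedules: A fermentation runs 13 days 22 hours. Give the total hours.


Days: 13
Extra hours: 22
Hours per day: 24
Days to hours: 13 x 24 = 312
Total: 312 + 22 = 334

334


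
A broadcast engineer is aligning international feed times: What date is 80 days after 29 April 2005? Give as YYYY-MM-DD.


Start: 2005-04-29
Adding 80 days
Days remaining in April: 1
After April: 79 days still to add
May 2005: 31 days, 48 remaining
June 2005: 30 days, 18 remaining
July 2005 has 31 days, need 18
Result: 2005-07-18

2005-07-18


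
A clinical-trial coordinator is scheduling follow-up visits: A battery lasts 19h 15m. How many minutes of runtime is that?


Hours: 19
Extra minutes: 15
Minutes per hour: 60
Hours to minutes: 19 x 60 = 1140
Total: 1140 + 15 = 1155

1155


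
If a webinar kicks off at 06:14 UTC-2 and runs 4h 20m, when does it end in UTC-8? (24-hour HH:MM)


Start: 06:14 in UTC-2
Step 1 - add duration:
  minutes: 14 + 20 = 34
  hours: 6 + 4 + 0 = 10
  end in UTC-2: 10:34
Step 2 - convert UTC-2 -> UTC-8:
  offset difference: -8 - (-2) = -6 hours
  10 + (-6) = 4 -> mod 24 = 4
Result: 04:34 in UTC-8

04:34


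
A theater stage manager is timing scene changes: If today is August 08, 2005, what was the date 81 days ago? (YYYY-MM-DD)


Start: 2005-08-08
Subtracting 81 days
Days already passed in August: 8
After going back through August: 73 more days to subtract
July 2005: 31 days, 42 remaining
June 2005: 30 days, 12 remaining
May 2005 has 31 days, need 12
Result: 2005-05-19

2005-05-19


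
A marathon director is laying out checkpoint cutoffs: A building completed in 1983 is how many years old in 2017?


Birth year: 1983
Current year: 2017
Age = current year - birth year
Age = 2017 - 1983 = 34

34


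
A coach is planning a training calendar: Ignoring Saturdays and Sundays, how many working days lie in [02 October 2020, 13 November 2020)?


Start: 2020-10-02 (Friday)
End (exclusive): 2020-11-13 (Friday)
Total calendar days: 42
Full weeks: 42 // 7 = 6 -> 30 weekdays
Remaining 0 days starting on Friday:
Total business days: 30 + 0 = 30

30


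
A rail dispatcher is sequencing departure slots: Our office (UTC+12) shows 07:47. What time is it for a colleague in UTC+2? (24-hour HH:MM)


Local time: 07:47 at UTC+12 (offset 12h)
Target zone: UTC+2 (offset 2h)
Difference: 2 - (12) = -10 hours
Calculation: 7 + (-10) = -3
Wraparound: (-3) mod 24 = 21
Result: 21:47

21:47


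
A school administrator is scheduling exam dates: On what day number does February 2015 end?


Month: February
Year: 2015
2015 is not a leap year
February has 28 days
Total: 28 days

28


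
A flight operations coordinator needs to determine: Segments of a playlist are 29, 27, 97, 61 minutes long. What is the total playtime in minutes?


Durations: 29, 27, 97, 61
Running sum: 29
+ 27 = 56
+ 97 = 153
+ 61 = 214
Total duration: 214 minutes
That is 3 hours and 34 minutes

214


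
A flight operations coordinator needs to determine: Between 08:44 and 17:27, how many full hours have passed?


Start: 08:44
End: 17:27
Hour difference: 17 - 8 = 9 hours
Minute difference: 27 - 44 = -17 minutes
Total minutes: 523
Complete hours: 523 / 60 = 8 (remainder 43)

8


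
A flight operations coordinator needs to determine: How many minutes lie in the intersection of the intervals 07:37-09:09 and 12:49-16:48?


Interval A: [457, 549] minutes from midnight
Interval B: [769, 1008] minutes from midnight
Overlap start = max(457, 769) = 769
Overlap end = min(549, 1008) = 549
End <= start, so the intervals do not overlap: 0 minutes

0


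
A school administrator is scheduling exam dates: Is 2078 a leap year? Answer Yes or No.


Year: 2078
Divisible by 4? 2078 / 4 = 519.5 -> No
Not divisible by 4, so NOT a leap year

No


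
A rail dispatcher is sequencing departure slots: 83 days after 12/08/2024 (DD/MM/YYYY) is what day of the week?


Start: 2024-08-12 (Monday)
Step 1 - find target date: add 83 days
  2024-08-12 + 83 days = 2024-11-03
Step 2 - day of week:
  83 mod 7 = 6
  Monday + 6 days -> Sunday
Result: Sunday (2024-11-03)

Sunday


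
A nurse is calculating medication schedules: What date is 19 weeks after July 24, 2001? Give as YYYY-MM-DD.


Start: 2001-07-24
Weeks to add: 19
Convert to days: 19 x 7 = 133 days
Add 133 days to 2001-07-24
Result: 2001-12-04

2001-12-04


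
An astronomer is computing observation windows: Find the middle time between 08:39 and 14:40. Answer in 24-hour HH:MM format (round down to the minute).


Start time: 08:39 = 519 minutes from midnight
End time: 14:40 = 880 minutes from midnight
Sum: 519 + 880 = 1399
Midpoint: 1399 / 2 = 699 minutes
Convert: 699 / 60 = 11 hours, 39 minutes
Result: 11:39

11:39


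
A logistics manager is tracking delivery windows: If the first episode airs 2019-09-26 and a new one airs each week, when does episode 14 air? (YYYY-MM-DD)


First occurrence: 2019-09-26 (occurrence 1)
Each occurrence is 7 days after the previous.
Occurrence 14 is 13 weeks after the first.
13 weeks = 91 days
2019-09-26 + 91 days = 2019-12-26

2019-12-26


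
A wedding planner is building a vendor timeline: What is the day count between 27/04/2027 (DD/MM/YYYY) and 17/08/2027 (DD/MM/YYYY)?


Start date: 2027-04-27
End date: 2027-08-17
Apr 2027: +4 days
May 2027: +31 days
Jun 2027: +30 days
Jul 2027: +31 days
Aug 2027: +16 days
Total: 112 days

112


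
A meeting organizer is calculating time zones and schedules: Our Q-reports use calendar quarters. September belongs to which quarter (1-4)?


Month: September (month 9)
Q1: January-March (months 1-3)
Q2: April-June (months 4-6)
Q3: July-September (months 7-9)
Q4: October-December (months 10-12)
Month 9 falls in Q3

3


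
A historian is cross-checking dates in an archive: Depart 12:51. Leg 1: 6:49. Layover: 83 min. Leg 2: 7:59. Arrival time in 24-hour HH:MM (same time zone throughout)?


Depart: 12:51
Leg 1: +409 min -> 19:40
Layover: +83 min -> 21:03
Leg 2: +479 min -> 05:02
Total travel: 971 minutes = 16h 11m
Arrival: 05:02

05:02


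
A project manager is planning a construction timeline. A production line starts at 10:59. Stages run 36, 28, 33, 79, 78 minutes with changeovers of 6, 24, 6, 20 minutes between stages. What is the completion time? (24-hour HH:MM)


Start: 10:59 = 659 min from midnight
  after task 1 (36 min): 11:35
  after break (6 min): 11:41
  after task 2 (28 min): 12:09
  after break (24 min): 12:33
  after task 3 (33 min): 13:06
  after break (6 min): 13:12
  after task 4 (79 min): 14:31
  after break (20 min): 14:51
  after task 5 (78 min): 16:09
Total elapsed: 310 minutes
End time: 16:09

16:09


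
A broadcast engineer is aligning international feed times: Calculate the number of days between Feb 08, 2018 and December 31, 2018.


Start: February 08, 2018
End: December 31, 2018
Days left in February: 20
March: 31
April: 30
May: 31
June: 30
... plus remaining months
Sum of remaining months: 306
Total: 20 + 306 = 326

326


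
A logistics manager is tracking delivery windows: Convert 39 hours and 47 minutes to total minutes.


Hours: 39
Minutes: 47
Convert hours to minutes: 39 x 60 = 2340
Add remaining minutes: 2340 + 47 = 2387

2387


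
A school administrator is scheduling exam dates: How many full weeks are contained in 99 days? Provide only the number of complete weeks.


Total days: 99
Days per week: 7
Division: 99 / 7 = 14 remainder 1
Complete weeks: 14
Remaining days: 1

14


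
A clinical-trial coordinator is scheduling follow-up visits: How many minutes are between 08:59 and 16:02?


Start time: 08:59 = 539 minutes from midnight
End time: 16:02 = 962 minutes from midnight
Difference: 962 - 539 = 423 minutes
That is 7 hours and 3 minutes

423


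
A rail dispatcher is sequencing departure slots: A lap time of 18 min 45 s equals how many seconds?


Minutes: 18
Seconds: 45
Convert minutes to seconds: 18 x 60 = 1080
Add remaining seconds: 1080 + 45 = 1125

1125


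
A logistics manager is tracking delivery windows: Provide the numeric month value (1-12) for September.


Calendar month order:
8. August
9. September <--
10. October
September is month number 9

9


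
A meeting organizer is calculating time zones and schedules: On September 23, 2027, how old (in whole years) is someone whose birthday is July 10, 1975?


Birth: 1975-07-10
Reference: 2027-09-23
Year difference: 2027 - 1975 = 52
Has birthday (07-10) occurred by 09-23? Yes
Age in full years: 52

52


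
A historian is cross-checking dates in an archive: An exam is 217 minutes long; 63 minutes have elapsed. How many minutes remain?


Total budget: 217 minutes
Time used: 63 minutes
Remaining: 217 - 63 = 154 minutes
Percent used: 29.0%
Percent remaining: 71.0%

154


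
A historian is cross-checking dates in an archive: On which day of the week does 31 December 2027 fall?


Date: 2027-12-31
January 1, 2027 is a Friday
Day of year: 365
Offset from Jan 1: 364 days
364 mod 7 = 0
Result: Friday

Friday


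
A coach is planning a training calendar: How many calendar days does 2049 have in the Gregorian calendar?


Year: 2049
Check leap year rules:
Divisible by 4? No
2049 is not a leap year
Days: 365

365


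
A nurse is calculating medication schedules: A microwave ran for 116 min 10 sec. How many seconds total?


Minutes: 116
Extra seconds: 10
Seconds per minute: 60
Minutes to seconds: 116 x 60 = 6960
Total: 6960 + 10 = 6970

6970


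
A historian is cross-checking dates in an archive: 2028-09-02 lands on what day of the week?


Date: 2028-09-02
January 1, 2028 is a Saturday
Day of year: 246
Offset from Jan 1: 245 days
245 mod 7 = 0
Result: Saturday

Saturday


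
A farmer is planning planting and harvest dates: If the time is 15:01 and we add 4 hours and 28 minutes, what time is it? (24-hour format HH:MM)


Start time: 15:01
Adding: 4 hours 28 minutes
Minutes: 1 + 28 = 29
Hours: 15 + 4 + 0 = 19
Result: 19:29

19:29


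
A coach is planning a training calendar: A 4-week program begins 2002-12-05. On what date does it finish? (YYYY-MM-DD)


Start: 2002-12-05
Weeks to add: 4
Convert to days: 4 x 7 = 28 days
Add 28 days to 2002-12-05
Result: 2003-01-02

2003-01-02


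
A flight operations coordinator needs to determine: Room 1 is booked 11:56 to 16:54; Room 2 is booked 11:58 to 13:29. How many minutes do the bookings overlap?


Interval A: [716, 1014] minutes from midnight
Interval B: [718, 809] minutes from midnight
Overlap start = max(716, 718) = 718
Overlap end = min(1014, 809) = 809
Overlap = 809 - 718 = 91 minutes

91


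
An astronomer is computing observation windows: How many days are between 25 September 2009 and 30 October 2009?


Start date: 2009-09-25
End date: 2009-10-30
Sep 2009: +6 days
Oct 2009: +29 days
Total: 35 days

35


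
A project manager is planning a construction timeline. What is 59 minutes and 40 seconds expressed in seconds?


Minutes: 59
Extra seconds: 40
Seconds per minute: 60
Minutes to seconds: 59 x 60 = 3540
Total: 3540 + 40 = 3580

3580


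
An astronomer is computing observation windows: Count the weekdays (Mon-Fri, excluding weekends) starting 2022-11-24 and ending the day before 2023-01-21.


Start: 2022-11-24 (Thursday)
End (exclusive): 2023-01-21 (Saturday)
Total calendar days: 58
Full weeks: 58 // 7 = 8 -> 40 weekdays
Remaining 2 days starting on Thursday:
  Thu(w), Fri(w) -> 2 weekdays
Total business days: 40 + 2 = 42

42


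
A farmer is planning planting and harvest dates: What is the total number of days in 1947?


Year: 1947
Check leap year rules:
Divisible by 4? No
1947 is not a leap year
Days: 365

365


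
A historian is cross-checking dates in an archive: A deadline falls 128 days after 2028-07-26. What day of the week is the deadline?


Start: 2028-07-26 (Wednesday)
Step 1 - find target date: add 128 days
  2028-07-26 + 128 days = 2028-12-01
Step 2 - day of week:
  128 mod 7 = 2
  Wednesday + 2 days -> Friday
Result: Friday (2028-12-01)

Friday


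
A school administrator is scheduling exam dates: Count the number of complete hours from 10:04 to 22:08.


Start: 10:04
End: 22:08
Hour difference: 22 - 10 = 12 hours
Minute difference: 8 - 4 = 4 minutes
Total minutes: 724
Complete hours: 724 / 60 = 12 (remainder 4)

12


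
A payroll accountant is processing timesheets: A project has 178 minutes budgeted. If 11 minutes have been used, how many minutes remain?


Total budget: 178 minutes
Time used: 11 minutes
Remaining: 178 - 11 = 167 minutes
Percent used: 6.2%
Percent remaining: 93.8%

167


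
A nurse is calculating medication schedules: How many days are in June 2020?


Month: June
Year: 2020
June is a 30-day month
Total: 30 days

30


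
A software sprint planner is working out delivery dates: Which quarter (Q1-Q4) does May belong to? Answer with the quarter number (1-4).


Month: May (month 5)
Q1: January-March (months 1-3)
Q2: April-June (months 4-6)
Q3: July-September (months 7-9)
Q4: October-December (months 10-12)
Month 5 falls in Q2

2


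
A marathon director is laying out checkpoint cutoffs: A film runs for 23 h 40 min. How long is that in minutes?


Hours: 23
Minutes: 40
Convert hours to minutes: 23 x 60 = 1380
Add remaining minutes: 1380 + 40 = 1420

1420


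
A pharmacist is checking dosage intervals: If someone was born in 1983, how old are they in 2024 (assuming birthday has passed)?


Birth year: 1983
Current year: 2024
Age = current year - birth year
Age = 2024 - 1983 = 41

41


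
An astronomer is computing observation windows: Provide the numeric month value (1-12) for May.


Calendar month order:
4. April
5. May <--
6. June
May is month number 5

5


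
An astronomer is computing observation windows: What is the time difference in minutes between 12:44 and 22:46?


Start time: 12:44 = 764 minutes from midnight
End time: 22:46 = 1366 minutes from midnight
Difference: 1366 - 764 = 602 minutes
That is 10 hours and 2 minutes

602


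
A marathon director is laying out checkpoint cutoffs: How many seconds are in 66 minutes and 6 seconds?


Minutes: 66
Seconds: 6
Convert minutes to seconds: 66 x 60 = 3960
Add remaining seconds: 3960 + 6 = 3966

3966


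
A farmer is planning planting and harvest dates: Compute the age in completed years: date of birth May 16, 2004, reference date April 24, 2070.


Birth: 2004-05-16
Reference: 2070-04-24
Year difference: 2070 - 2004 = 66
Has birthday (05-16) occurred by 04-24? No
Birthday not yet reached this year -> subtract 1
Age in full years: 65

65


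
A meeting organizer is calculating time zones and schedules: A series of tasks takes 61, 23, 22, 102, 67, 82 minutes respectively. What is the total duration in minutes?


Durations: 61, 23, 22, 102, 67, 82
Running sum: 61
+ 23 = 84
+ 22 = 106
+ 102 = 208
+ 67 = 275
+ 82 = 357
Total duration: 357 minutes
That is 5 hours and 57 minutes

357


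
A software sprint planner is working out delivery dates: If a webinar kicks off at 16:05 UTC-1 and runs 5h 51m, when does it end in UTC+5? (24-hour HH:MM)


Start: 16:05 in UTC-1
Step 1 - add duration:
  minutes: 5 + 51 = 56
  hours: 16 + 5 + 0 = 21
  end in UTC-1: 21:56
Step 2 - convert UTC-1 -> UTC+5:
  offset difference: 5 - (-1) = 6 hours
  21 + (6) = 27 -> mod 24 = 3
Result: 03:56 in UTC+5

03:56


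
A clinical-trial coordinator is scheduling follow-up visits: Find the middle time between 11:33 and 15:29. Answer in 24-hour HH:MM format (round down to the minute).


Start time: 11:33 = 693 minutes from midnight
End time: 15:29 = 929 minutes from midnight
Sum: 693 + 929 = 1622
Midpoint: 1622 / 2 = 811 minutes
Convert: 811 / 60 = 13 hours, 31 minutes
Result: 13:31

13:31


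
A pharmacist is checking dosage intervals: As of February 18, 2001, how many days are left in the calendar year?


Start: February 18, 2001
End: December 31, 2001
Days left in February: 10
March: 31
April: 30
May: 31
June: 30
... plus remaining months
Sum of remaining months: 306
Total: 10 + 306 = 316

316


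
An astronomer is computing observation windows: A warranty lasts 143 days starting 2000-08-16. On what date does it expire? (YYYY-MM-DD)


Start: 2000-08-16
Adding 143 days
Days remaining in August: 15
After August: 128 days still to add
September 2000: 30 days, 98 remaining
October 2000: 31 days, 67 remaining
November 2000: 30 days, 37 remaining
December 2000: 31 days, 6 remaining
Result: 2001-01-06

2001-01-06


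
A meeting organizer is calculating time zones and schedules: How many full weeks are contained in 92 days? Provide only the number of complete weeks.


Total days: 92
Days per week: 7
Division: 92 / 7 = 13 remainder 1
Complete weeks: 13
Remaining days: 1

13


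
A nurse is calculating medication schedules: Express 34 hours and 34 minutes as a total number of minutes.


Hours: 34
Extra minutes: 34
Minutes per hour: 60
Hours to minutes: 34 x 60 = 2040
Total: 2040 + 34 = 2074

2074


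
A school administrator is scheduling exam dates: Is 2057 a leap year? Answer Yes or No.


Year: 2057
Divisible by 4? 2057 / 4 = 514.25 -> No
Not divisible by 4, so NOT a leap year

No


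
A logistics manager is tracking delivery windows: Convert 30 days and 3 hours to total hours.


Days: 30
Extra hours: 3
Hours per day: 24
Days to hours: 30 x 24 = 720
Total: 720 + 3 = 723

723


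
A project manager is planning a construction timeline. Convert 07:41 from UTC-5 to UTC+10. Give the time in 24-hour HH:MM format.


Local time: 07:41 at UTC-5 (offset -5h)
Target zone: UTC+10 (offset 10h)
Difference: 10 - (-5) = 15 hours
Calculation: 7 + (15) = 22
Result: 22:41

22:41


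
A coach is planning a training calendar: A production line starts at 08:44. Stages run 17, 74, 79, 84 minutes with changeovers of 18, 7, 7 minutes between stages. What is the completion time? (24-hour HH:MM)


Start: 08:44 = 524 min from midnight
  after task 1 (17 min): 09:01
  after break (18 min): 09:19
  after task 2 (74 min): 10:33
  after break (7 min): 10:40
  after task 3 (79 min): 11:59
  after break (7 min): 12:06
  after task 4 (84 min): 13:30
Total elapsed: 286 minutes
End time: 13:30

13:30


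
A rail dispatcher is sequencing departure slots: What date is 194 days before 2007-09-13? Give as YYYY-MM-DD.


Start: 2007-09-13
Subtracting 194 days
Days already passed in September: 13
After going back through September: 181 more days to subtract
August 2007: 31 days, 150 remaining
July 2007: 31 days, 119 remaining
June 2007: 30 days, 89 remaining
May 2007: 31 days, 58 remaining
Result: 2007-03-03

2007-03-03


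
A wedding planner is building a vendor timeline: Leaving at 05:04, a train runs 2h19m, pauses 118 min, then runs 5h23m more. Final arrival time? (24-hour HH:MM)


Depart: 05:04
Leg 1: +139 min -> 07:23
Layover: +118 min -> 09:21
Leg 2: +323 min -> 14:44
Total travel: 580 minutes = 9h 40m
Arrival: 14:44

14:44


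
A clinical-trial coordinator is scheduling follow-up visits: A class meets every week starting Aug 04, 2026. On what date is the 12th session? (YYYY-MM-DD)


First occurrence: 2026-08-04 (occurrence 1)
Each occurrence is 7 days after the previous.
Occurrence 12 is 11 weeks after the first.
11 weeks = 77 days
2026-08-04 + 77 days = 2026-10-20

2026-10-20


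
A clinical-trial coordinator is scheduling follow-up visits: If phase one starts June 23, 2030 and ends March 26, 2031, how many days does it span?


Start date: 2030-06-23
End date: 2031-03-26
Jun 2030: +8 days
Jul 2030: +31 days
Aug 2030: +31 days
... (7 more months)
Total: 276 days

276


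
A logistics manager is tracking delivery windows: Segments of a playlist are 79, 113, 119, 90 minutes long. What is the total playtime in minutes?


Durations: 79, 113, 119, 90
Running sum: 79
+ 113 = 192
+ 119 = 311
+ 90 = 401
Total duration: 401 minutes
That is 6 hours and 41 minutes

401


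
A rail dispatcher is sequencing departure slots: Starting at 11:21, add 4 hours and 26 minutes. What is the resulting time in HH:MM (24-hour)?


Start time: 11:21
Adding: 4 hours 26 minutes
Minutes: 21 + 26 = 47
Hours: 11 + 4 + 0 = 15
Result: 15:47

15:47


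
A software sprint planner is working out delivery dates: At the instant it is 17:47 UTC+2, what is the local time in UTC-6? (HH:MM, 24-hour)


Local time: 17:47 at UTC+2 (offset 2h)
Target zone: UTC-6 (offset -6h)
Difference: -6 - (2) = -8 hours
Calculation: 17 + (-8) = 9
Result: 09:47

09:47


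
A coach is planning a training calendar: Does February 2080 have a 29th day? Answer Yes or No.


Year: 2080
Divisible by 4? 2080 / 4 = 520.0 -> Yes
Divisible by 100? 2080 / 100 = 20.8 -> No
Divisible by 4 but not 100, so it IS a leap year

Yes


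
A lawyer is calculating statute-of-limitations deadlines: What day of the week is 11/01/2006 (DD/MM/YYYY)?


Date: 2006-01-11
January 1, 2006 is a Sunday
Day of year: 11
Offset from Jan 1: 10 days
10 mod 7 = 3
Result: Wednesday

Wednesday


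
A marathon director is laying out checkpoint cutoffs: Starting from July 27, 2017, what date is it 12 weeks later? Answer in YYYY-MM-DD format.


Start: 2017-07-27
Weeks to add: 12
Convert to days: 12 x 7 = 84 days
Add 84 days to 2017-07-27
Result: 2017-10-19

2017-10-19


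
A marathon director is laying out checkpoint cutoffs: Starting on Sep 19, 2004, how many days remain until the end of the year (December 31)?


Start: September 19, 2004
End: December 31, 2004
Days left in September: 11
October: 31
November: 30
December: 31
Sum of remaining months: 92
Total: 11 + 92 = 103

103


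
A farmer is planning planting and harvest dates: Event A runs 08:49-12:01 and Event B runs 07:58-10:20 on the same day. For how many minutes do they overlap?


Interval A: [529, 721] minutes from midnight
Interval B: [478, 620] minutes from midnight
Overlap start = max(529, 478) = 529
Overlap end = min(721, 620) = 620
Overlap = 620 - 529 = 91 minutes

91


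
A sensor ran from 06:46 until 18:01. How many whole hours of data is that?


Start: 06:46
End: 18:01
Hour difference: 18 - 6 = 12 hours
Minute difference: 1 - 46 = -45 minutes
Total minutes: 675
Complete hours: 675 / 60 = 11 (remainder 15)

11


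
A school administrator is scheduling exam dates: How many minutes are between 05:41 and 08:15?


Start time: 05:41 = 341 minutes from midnight
End time: 08:15 = 495 minutes from midnight
Difference: 495 - 341 = 154 minutes
That is 2 hours and 34 minutes

154


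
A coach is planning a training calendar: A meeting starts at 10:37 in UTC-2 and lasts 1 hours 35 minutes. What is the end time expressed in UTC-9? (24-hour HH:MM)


Start: 10:37 in UTC-2
Step 1 - add duration:
  minutes: 37 + 35 = 72 (carry 1h)
  hours: 10 + 1 + 1 = 12
  end in UTC-2: 12:12
Step 2 - convert UTC-2 -> UTC-9:
  offset difference: -9 - (-2) = -7 hours
  12 + (-7) = 5 -> mod 24 = 5
Result: 05:12 in UTC-9

05:12


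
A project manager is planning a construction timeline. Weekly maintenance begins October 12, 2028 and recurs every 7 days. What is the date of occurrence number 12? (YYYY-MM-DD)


First occurrence: 2028-10-12 (occurrence 1)
Each occurrence is 7 days after the previous.
Occurrence 12 is 11 weeks after the first.
11 weeks = 77 days
2028-10-12 + 77 days = 2028-12-28

2028-12-28


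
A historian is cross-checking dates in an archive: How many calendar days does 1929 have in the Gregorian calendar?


Year: 1929
Check leap year rules:
Divisible by 4? No
1929 is not a leap year
Days: 365

365


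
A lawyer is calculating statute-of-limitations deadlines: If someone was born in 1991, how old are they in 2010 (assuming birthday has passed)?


Birth year: 1991
Current year: 2010
Age = current year - birth year
Age = 2010 - 1991 = 19

19


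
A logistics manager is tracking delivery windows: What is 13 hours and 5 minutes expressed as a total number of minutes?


Hours: 13
Minutes: 5
Convert hours to minutes: 13 x 60 = 780
Add remaining minutes: 780 + 5 = 785

785


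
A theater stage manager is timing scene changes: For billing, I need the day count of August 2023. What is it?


Month: August
Year: 2023
August is a 31-day month
Total: 31 days

31


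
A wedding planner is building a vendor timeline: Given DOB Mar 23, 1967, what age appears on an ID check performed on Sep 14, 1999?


Birth: 1967-03-23
Reference: 1999-09-14
Year difference: 1999 - 1967 = 32
Has birthday (03-23) occurred by 09-14? Yes
Age in full years: 32

32


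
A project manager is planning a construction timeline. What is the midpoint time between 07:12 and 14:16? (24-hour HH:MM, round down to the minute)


Start time: 07:12 = 432 minutes from midnight
End time: 14:16 = 856 minutes from midnight
Sum: 432 + 856 = 1288
Midpoint: 1288 / 2 = 644 minutes
Convert: 644 / 60 = 10 hours, 44 minutes
Result: 10:44

10:44


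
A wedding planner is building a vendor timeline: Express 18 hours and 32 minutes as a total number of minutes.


Hours: 18
Extra minutes: 32
Minutes per hour: 60
Hours to minutes: 18 x 60 = 1080
Total: 1080 + 32 = 1112

1112


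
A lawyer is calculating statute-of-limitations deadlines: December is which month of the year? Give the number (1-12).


Calendar month order:
11. November
12. December <--
December is month number 12

12


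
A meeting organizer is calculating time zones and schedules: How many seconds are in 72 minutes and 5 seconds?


Minutes: 72
Extra seconds: 5
Seconds per minute: 60
Minutes to seconds: 72 x 60 = 4320
Total: 4320 + 5 = 4325

4325


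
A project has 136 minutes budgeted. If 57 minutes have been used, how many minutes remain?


Total budget: 136 minutes
Time used: 57 minutes
Remaining: 136 - 57 = 79 minutes
Percent used: 41.9%
Percent remaining: 58.1%

79


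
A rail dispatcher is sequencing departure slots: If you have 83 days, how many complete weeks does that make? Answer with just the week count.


Total days: 83
Days per week: 7
Division: 83 / 7 = 11 remainder 6
Complete weeks: 11
Remaining days: 6

11


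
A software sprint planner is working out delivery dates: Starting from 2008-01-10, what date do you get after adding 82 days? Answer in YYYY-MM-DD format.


Start: 2008-01-10
Adding 82 days
Days remaining in January: 21
After January: 61 days still to add
February 2008: 29 days, 32 remaining
March 2008: 31 days, 1 remaining
April 2008 has 30 days, need 1
Result: 2008-04-01

2008-04-01


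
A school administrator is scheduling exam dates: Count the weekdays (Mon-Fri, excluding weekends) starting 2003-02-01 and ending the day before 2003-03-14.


Start: 2003-02-01 (Saturday)
End (exclusive): 2003-03-14 (Friday)
Total calendar days: 41
Full weeks: 41 // 7 = 5 -> 25 weekdays
Remaining 6 days starting on Saturday:
  Sat(-), Sun(-), Mon(w), Tue(w), Wed(w), Thu(w) -> 4 weekdays
Total business days: 25 + 4 = 29

29


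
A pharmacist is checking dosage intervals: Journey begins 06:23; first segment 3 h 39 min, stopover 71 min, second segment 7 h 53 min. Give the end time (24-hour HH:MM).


Depart: 06:23
Leg 1: +219 min -> 10:02
Layover: +71 min -> 11:13
Leg 2: +473 min -> 19:06
Total travel: 763 minutes = 12h 43m
Arrival: 19:06

19:06


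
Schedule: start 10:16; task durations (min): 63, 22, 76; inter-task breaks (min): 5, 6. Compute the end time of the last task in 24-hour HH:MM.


Start: 10:16 = 616 min from midnight
  after task 1 (63 min): 11:19
  after break (5 min): 11:24
  after task 2 (22 min): 11:46
  after break (6 min): 11:52
  after task 3 (76 min): 13:08
Total elapsed: 172 minutes
End time: 13:08

13:08


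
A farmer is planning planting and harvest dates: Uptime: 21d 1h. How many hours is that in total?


Days: 21
Extra hours: 1
Hours per day: 24
Days to hours: 21 x 24 = 504
Total: 504 + 1 = 505

505


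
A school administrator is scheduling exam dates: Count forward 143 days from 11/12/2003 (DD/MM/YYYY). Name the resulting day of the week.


Start: 2003-12-11 (Thursday)
Step 1 - find target date: add 143 days
  2003-12-11 + 143 days = 2004-05-02
Step 2 - day of week:
  143 mod 7 = 3
  Thursday + 3 days -> Sunday
Result: Sunday (2004-05-02)

Sunday


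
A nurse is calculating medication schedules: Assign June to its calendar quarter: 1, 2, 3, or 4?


Month: June (month 6)
Q1: January-March (months 1-3)
Q2: April-June (months 4-6)
Q3: July-September (months 7-9)
Q4: October-December (months 10-12)
Month 6 falls in Q2

2


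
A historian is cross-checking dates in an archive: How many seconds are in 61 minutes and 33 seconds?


Minutes: 61
Seconds: 33
Convert minutes to seconds: 61 x 60 = 3660
Add remaining seconds: 3660 + 33 = 3693

3693


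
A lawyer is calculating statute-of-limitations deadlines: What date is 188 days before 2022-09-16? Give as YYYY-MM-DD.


Start: 2022-09-16
Subtracting 188 days
Days already passed in September: 16
After going back through September: 172 more days to subtract
August 2022: 31 days, 141 remaining
July 2022: 31 days, 110 remaining
June 2022: 30 days, 80 remaining
May 2022: 31 days, 49 remaining
Result: 2022-03-12

2022-03-12


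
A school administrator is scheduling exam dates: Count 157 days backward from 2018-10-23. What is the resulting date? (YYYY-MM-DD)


Start: 2018-10-23
Subtracting 157 days
Days already passed in October: 23
After going back through October: 134 more days to subtract
September 2018: 30 days, 104 remaining
August 2018: 31 days, 73 remaining
July 2018: 31 days, 42 remaining
June 2018: 30 days, 12 remaining
Result: 2018-05-19

2018-05-19


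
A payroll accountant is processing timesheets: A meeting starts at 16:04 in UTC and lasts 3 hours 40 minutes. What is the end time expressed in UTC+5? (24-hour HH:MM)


Start: 16:04 in UTC
Step 1 - add duration:
  minutes: 4 + 40 = 44
  hours: 16 + 3 + 0 = 19
  end in UTC: 19:44
Step 2 - convert UTC -> UTC+5:
  offset difference: 5 - (0) = 5 hours
  19 + (5) = 24 -> mod 24 = 0
Result: 00:44 in UTC+5

00:44


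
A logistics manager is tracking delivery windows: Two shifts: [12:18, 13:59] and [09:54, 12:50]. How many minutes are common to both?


Interval A: [738, 839] minutes from midnight
Interval B: [594, 770] minutes from midnight
Overlap start = max(738, 594) = 738
Overlap end = min(839, 770) = 770
Overlap = 770 - 738 = 32 minutes

32


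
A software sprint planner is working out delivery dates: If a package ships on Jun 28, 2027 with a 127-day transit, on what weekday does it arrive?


Start: 2027-06-28 (Monday)
Step 1 - find target date: add 127 days
  2027-06-28 + 127 days = 2027-11-02
Step 2 - day of week:
  127 mod 7 = 1
  Monday + 1 days -> Tuesday
Result: Tuesday (2027-11-02)

Tuesday


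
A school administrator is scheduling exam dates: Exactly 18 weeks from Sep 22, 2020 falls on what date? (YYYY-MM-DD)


Start: 2020-09-22
Weeks to add: 18
Convert to days: 18 x 7 = 126 days
Add 126 days to 2020-09-22
Result: 2021-01-26

2021-01-26
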